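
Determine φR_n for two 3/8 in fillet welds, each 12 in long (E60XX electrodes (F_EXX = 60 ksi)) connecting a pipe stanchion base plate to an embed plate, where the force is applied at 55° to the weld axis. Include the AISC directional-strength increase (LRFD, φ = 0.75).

φR_n ≈ 235 kip

t_e = 0.707 × 0.375 = 0.2651 in; A_we = 0.2651 × 24 = 6.363 in².
Directional factor: 1.0 + 0.5 sin^1.5(55°) = 1.371.
F_nw = 0.6 × 60 × 1.371 = 49.35 ksi.
φR_n = 0.75 × 49.35 × 6.363 = 235.5 kip.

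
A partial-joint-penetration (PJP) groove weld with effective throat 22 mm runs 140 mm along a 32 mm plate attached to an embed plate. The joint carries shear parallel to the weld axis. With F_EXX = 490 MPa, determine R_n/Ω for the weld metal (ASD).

Effective throat (given) t_e = 22 mm.
A_we = 22 × 140 = 3080 mm².
F_nw = 0.6 F_EXX = 294 MPa.
R_n/Ω = (294 × 3080) / 2.0 × 10⁻³ = 452.8 kN.

R_n/Ω ≈ 453 kN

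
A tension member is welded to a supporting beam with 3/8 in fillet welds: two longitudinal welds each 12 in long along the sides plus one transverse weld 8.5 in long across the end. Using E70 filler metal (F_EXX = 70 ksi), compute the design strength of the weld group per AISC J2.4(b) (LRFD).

t_e = 0.707 × 0.375 = 0.2651 in.
R_nwl = 0.6 × 70 × 0.2651 × 24 = 267.2 kips (longitudinal, 2 welds).
R_nwt = 0.6 × 70 × 0.2651 × 8.5 = 94.65 kips (transverse, base value).
(i) R_nwl + R_nwt = 361.9 kips; (ii) 0.85 R_nwl + 1.5 R_nwt = 369.1 kips.
R_n = max = 369.1 kips [governs: (ii)]; φR_n = 276.9 kips.

φR_n ≈ 277 kips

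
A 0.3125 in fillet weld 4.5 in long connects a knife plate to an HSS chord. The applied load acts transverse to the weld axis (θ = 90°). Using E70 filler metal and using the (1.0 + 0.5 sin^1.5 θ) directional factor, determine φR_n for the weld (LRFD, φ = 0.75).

E70XX → F_EXX = 70 ksi.
t_e = 0.707 × 0.3125 = 0.2209 in; A_we = 0.2209 × 4.5 = 0.9942 in².
Directional factor: 1.0 + 0.5 sin^1.5(90°) = 1.5.
F_nw = 0.6 × 70 × 1.5 = 63 ksi.
φR_n = 0.75 × 63 × 0.9942 = 46.98 kips.

φR_n ≈ 47 kips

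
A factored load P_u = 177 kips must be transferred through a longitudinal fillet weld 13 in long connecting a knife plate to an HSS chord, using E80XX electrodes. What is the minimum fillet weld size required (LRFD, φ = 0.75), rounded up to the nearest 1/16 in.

E80XX → F_EXX = 80 ksi.
Total weld length L = 13 in.
Required throat t_e = P_u / (φ × 0.6 F_EXX × L) = 177 / (0.75 × 0.6 × 80 × 13) = 0.3782 in.
Required leg w = t_e / 0.707 = 0.5349 in → use 9/16 in.

w = 9/16 in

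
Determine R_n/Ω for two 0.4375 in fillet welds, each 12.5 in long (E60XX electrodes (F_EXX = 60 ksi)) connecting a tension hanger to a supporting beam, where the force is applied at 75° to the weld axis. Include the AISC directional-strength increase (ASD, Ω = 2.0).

t_e = 0.707 × 0.4375 = 0.3093 in; A_we = 0.3093 × 25 = 7.733 in².
Directional factor: 1.0 + 0.5 sin^1.5(75°) = 1.475.
F_nw = 0.6 × 60 × 1.475 = 53.09 ksi.
R_n/Ω = (53.09 × 7.733) / 2.0 = 205.3 kip.

R_n/Ω ≈ 205 kip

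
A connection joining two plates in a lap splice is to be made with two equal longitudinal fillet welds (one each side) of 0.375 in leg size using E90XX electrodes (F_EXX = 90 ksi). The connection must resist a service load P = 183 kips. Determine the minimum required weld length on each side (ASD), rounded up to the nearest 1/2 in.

L = 13 in on each side

Throat t_e = 0.707 × 0.375 = 0.2651 in.
r_n/Ω = (0.6 × 90 × 0.2651) / 2.0 = 7.158 kip/in.
L_req = P / (r_n/Ω) = 183 / 7.158 = 25.56 in total.
Per side: 25.56 / 2 = 12.78 in.
Round up → use L = 13 in on each side.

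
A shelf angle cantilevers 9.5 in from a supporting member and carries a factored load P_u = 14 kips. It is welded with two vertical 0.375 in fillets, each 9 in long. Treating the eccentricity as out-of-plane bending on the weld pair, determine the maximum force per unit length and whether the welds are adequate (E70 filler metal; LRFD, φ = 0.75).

f_max ≈ 4.99 kip/in; adequate

E70XX → F_EXX = 70 ksi.
L_w = 2 × 9 = 18 in; section modulus (unit throat) S = 2 × L²/6 = 27 in².
Direct shear f_v = P/L_w = 14/18 = 0.7778 kip/in.
Moment M = P × e = 14 × 9.5 = 133 kip·in; bending f_b = M/S = 4.926 kip/in.
f_max = √(f_v² + f_b²) = √(0.7778² + 4.926²) = 4.987 kip/in.
φr_n = 0.75 × 0.6 × 70 × (0.707 × 0.375) = 8.351 kip/in → adequate.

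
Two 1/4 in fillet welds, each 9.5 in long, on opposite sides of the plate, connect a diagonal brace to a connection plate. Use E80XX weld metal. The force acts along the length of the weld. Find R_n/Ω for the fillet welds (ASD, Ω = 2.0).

R_n/Ω ≈ 80.6 kip

E80XX → F_EXX = 80 ksi.
Effective throat t_e = 0.707 × 0.25 = 0.1767 in.
Total length L = 19 in; A_we = 0.1767 × 19 = 3.358 in².
F_nw = 0.6 F_EXX = 0.6 × 80 = 48 ksi.
R_n = 48 × 3.358 = 161.2 kip; R_n/Ω = 161.2/2.0 = 80.6 kip.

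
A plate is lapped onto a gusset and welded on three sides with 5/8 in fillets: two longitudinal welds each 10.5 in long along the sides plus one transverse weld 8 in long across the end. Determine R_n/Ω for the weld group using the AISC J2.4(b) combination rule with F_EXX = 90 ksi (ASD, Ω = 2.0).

t_e = 0.707 × 0.625 = 0.4419 in.
R_nwl = 0.6 × 90 × 0.4419 × 21 = 501.1 kips (longitudinal, 2 welds).
R_nwt = 0.6 × 90 × 0.4419 × 8 = 190.9 kips (transverse, base value).
(i) R_nwl + R_nwt = 692 kips; (ii) 0.85 R_nwl + 1.5 R_nwt = 712.3 kips.
R_n = max = 712.3 kips [governs: (ii)]; R_n/Ω = 356.1 kips.

R_n/Ω ≈ 356 kips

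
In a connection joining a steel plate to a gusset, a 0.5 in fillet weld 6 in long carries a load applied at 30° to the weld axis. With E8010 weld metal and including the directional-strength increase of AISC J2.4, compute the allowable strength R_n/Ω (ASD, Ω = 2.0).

R_n/Ω ≈ 59.9 kip

E80XX → F_EXX = 80 ksi.
t_e = 0.707 × 0.5 = 0.3535 in; A_we = 0.3535 × 6 = 2.121 in².
Directional factor: 1.0 + 0.5 sin^1.5(30°) = 1.177.
F_nw = 0.6 × 80 × 1.177 = 56.49 ksi.
R_n/Ω = (56.49 × 2.121) / 2.0 = 59.9 kip.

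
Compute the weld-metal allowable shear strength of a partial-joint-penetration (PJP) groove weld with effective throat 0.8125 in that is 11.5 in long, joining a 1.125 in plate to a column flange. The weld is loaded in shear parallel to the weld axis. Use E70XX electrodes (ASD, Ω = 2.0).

E70XX → F_EXX = 70 ksi.
Effective throat (given) t_e = 0.8125 in.
A_we = 0.8125 × 11.5 = 9.344 in².
F_nw = 0.6 F_EXX = 42 ksi.
R_n/Ω = (42 × 9.344) / 2.0 = 196.2 kips.

R_n/Ω ≈ 196 kips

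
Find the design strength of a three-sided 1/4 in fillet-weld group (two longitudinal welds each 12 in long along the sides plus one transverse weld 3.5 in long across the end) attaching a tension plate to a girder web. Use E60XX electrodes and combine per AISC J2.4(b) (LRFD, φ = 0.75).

E60XX → F_EXX = 60 ksi.
t_e = 0.707 × 0.25 = 0.1767 in.
R_nwl = 0.6 × 60 × 0.1767 × 24 = 152.7 kip (longitudinal, 2 welds).
R_nwt = 0.6 × 60 × 0.1767 × 3.5 = 22.27 kip (transverse, base value).
(i) R_nwl + R_nwt = 175 kip; (ii) 0.85 R_nwl + 1.5 R_nwt = 163.2 kip.
R_n = max = 175 kip [governs: (i)]; φR_n = 131.2 kip.

φR_n ≈ 131 kip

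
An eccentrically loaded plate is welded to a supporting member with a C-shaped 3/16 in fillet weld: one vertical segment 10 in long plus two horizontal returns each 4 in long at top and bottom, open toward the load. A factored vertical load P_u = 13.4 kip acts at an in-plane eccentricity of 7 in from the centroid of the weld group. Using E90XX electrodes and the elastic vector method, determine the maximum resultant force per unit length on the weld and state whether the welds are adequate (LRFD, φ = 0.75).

E90XX → F_EXX = 90 ksi.
Total weld length L_w = 18 in. Treat welds as unit-width lines.
Centroid: x̄ = 2×4×2 / 18 = 0.8889 in from the vertical weld.
Polar moment about centroid: J = I_x + I_y = [10³/12 + 2×4×5²] + [10×0.8889² + 2(4³/12 + 4×1.111²)] = 311.8 in³.
Direct shear f_v = P/L_w = 13.4 / 18 = 0.7444 kip/in (vertical).
Torsion M = P·e = 13.4 × 7 = 93.8 kip·in.
Critical point at (x, y) = (3.111, 5) from centroid. f_tx = M·y/J = 1.504 kip/in; f_ty = M·x/J = 0.936 kip/in.
Resultant f_max = √[f_tx² + (f_v + f_ty)²] = √[1.504² + (0.7444 + 0.936)²] = 2.255 kip/in.
Capacity per unit length: φr_n = 0.75 × 0.6 × 90 × (0.707 × 0.1875) = 5.369 kip/in.
2.255 ≤ 5.369 → adequate.

f_max ≈ 2.26 kip/in; adequate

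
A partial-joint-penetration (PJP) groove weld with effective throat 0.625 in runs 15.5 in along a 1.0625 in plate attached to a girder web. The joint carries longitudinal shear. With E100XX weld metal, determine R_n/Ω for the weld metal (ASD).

E100XX → F_EXX = 100 ksi.
Effective throat (given) t_e = 0.625 in.
A_we = 0.625 × 15.5 = 9.688 in².
F_nw = 0.6 F_EXX = 60 ksi.
R_n/Ω = (60 × 9.688) / 2.0 = 290.6 kip.

R_n/Ω ≈ 291 kip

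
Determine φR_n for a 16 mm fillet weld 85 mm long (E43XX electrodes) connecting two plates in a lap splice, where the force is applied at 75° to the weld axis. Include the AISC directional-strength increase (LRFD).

E43XX → F_EXX = 430 MPa.
t_e = 0.707 × 16 = 11.31 mm; A_we = 11.31 × 85 = 961.5 mm².
Directional factor: 1.0 + 0.5 sin^1.5(75°) = 1.475.
F_nw = 0.6 × 430 × 1.475 = 380.5 MPa.
φR_n = 0.75 × 380.5 × 961.5 × 10⁻³ = 274.4 kN.

φR_n ≈ 274 kN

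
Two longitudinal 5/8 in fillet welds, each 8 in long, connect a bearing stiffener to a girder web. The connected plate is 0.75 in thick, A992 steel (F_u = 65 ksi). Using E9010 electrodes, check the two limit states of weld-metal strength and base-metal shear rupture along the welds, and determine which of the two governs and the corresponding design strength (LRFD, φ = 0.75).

φR_n ≈ 286 kip (weld metal governs)

E90XX → F_EXX = 90 ksi.
t_e = 0.707 × 0.625 = 0.4419 in; L = 16 in.
Weld metal: φR_n = 0.75 × 0.6 × 90 × 0.4419 × 16 = 286.3 kip.
Base metal (shear rupture): φR_n = 0.75 × 0.6 × 65 × 0.75 × 16 = 351 kip.
Governing: weld metal.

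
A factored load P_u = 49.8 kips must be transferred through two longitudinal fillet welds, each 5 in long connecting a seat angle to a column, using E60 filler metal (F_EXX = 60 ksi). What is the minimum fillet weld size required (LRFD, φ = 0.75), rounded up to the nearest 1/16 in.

Total weld length L = 10 in.
Required throat t_e = P_u / (φ × 0.6 F_EXX × L) = 49.8 / (0.75 × 0.6 × 60 × 10) = 0.1844 in.
Required leg w = t_e / 0.707 = 0.2609 in → use 5/16 in.

w = 5/16 in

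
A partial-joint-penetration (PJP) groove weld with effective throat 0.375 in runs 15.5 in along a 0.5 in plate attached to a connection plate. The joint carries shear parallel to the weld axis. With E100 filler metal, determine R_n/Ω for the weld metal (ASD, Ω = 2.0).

E100XX → F_EXX = 100 ksi.
Effective throat (given) t_e = 0.375 in.
A_we = 0.375 × 15.5 = 5.812 in².
F_nw = 0.6 F_EXX = 60 ksi.
R_n/Ω = (60 × 5.812) / 2.0 = 174.4 kip.

R_n/Ω ≈ 174 kip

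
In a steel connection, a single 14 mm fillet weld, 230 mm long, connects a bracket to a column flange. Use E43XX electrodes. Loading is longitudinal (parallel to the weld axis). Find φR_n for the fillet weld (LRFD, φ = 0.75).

φR_n ≈ 441 kN

E43XX → F_EXX = 430 MPa.
Effective throat t_e = 0.707 × 14 = 9.898 mm.
Total length L = 230 mm; A_we = 9.898 × 230 = 2277 mm².
F_nw = 0.6 F_EXX = 0.6 × 430 = 258 MPa.
φR_n = 0.75 × 258 × 2277 × 10⁻³ = 440.5 kN.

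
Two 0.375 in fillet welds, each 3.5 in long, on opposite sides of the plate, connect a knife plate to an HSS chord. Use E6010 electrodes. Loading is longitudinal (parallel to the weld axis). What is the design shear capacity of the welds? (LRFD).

φR_n ≈ 50.1 kips

E60XX → F_EXX = 60 ksi.
Effective throat t_e = 0.707 × 0.375 = 0.2651 in.
Total length L = 7 in; A_we = 0.2651 × 7 = 1.856 in².
F_nw = 0.6 F_EXX = 0.6 × 60 = 36 ksi.
φR_n = 0.75 × 36 × 1.856 = 50.11 kips.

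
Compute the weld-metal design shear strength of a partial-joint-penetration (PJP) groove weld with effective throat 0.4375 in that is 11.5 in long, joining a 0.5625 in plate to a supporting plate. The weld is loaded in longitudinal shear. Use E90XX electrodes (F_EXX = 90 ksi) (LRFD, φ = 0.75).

Effective throat (given) t_e = 0.4375 in.
A_we = 0.4375 × 11.5 = 5.031 in².
F_nw = 0.6 F_EXX = 54 ksi.
φR_n = 0.75 × 54 × 5.031 = 203.8 kip.

φR_n ≈ 204 kip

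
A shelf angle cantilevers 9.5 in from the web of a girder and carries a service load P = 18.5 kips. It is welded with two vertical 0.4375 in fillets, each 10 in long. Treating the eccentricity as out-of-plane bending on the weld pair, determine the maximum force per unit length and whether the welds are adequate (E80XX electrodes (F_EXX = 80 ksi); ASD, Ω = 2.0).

L_w = 2 × 10 = 20 in; section modulus (unit throat) S = 2 × L²/6 = 33.33 in².
Direct shear f_v = P/L_w = 18.5/20 = 0.925 kip/in.
Moment M = P × e = 18.5 × 9.5 = 175.75 kip·in; bending f_b = M/S = 5.272 kip/in.
f_max = √(f_v² + f_b²) = √(0.925² + 5.272²) = 5.353 kip/in.
r_n/Ω = (1/2.0) × 0.6 × 80 × (0.707 × 0.4375) = 7.423 kip/in → adequate.

f_max ≈ 5.35 kip/in; adequate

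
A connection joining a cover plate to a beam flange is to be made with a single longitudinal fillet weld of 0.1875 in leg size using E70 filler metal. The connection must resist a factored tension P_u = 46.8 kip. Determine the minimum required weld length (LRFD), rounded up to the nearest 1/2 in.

L = 11.5 in

E70XX → F_EXX = 70 ksi.
Throat t_e = 0.707 × 0.1875 = 0.1326 in.
φr_n = 0.75 × 0.6 × 70 × 0.1326 = 4.176 kip/in.
L_req = P_u / φr_n = 46.8 / 4.176 = 11.21 in total.
Round up → use L = 11.5 in.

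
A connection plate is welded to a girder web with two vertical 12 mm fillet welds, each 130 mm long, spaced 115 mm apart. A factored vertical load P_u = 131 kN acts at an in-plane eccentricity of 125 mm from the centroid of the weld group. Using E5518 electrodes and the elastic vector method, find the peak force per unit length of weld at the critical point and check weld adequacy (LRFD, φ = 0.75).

f_max ≈ 1540 N/mm; adequate

E55XX → F_EXX = 550 MPa.
Total weld length L_w = 260 mm. Treat welds as unit-width lines.
Polar moment about centroid: J = 2[d³/12 + d(b/2)²] = 2[130³/12 + 130×57.5²] = 1226000 mm³.
Direct shear f_v = P/L_w = 131×10³ / 260 = 503.8 N/mm (vertical).
Torsion M = P·e = 131×10³ × 125 = 16375000 N·mm.
Critical point at (x, y) = (57.5, 65) from centroid. f_tx = M·y/J = 868.3 N/mm; f_ty = M·x/J = 768.1 N/mm.
Resultant f_max = √[f_tx² + (f_v + f_ty)²] = √[868.3² + (503.8 + 768.1)²] = 1540 N/mm.
Capacity per unit length: φr_n = 0.75 × 0.6 × 550 × (0.707 × 12) = 2100 N/mm.
1540 ≤ 2100 → adequate.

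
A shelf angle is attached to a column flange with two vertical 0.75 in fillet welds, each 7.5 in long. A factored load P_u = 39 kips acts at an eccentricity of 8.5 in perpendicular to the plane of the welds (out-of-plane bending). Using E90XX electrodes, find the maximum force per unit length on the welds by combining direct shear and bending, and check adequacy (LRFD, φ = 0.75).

f_max ≈ 17.9 kip/in; adequate

E90XX → F_EXX = 90 ksi.
L_w = 2 × 7.5 = 15 in; section modulus (unit throat) S = 2 × L²/6 = 18.75 in².
Direct shear f_v = P/L_w = 39/15 = 2.6 kip/in.
Moment M = P × e = 39 × 8.5 = 331.5 kip·in; bending f_b = M/S = 17.68 kip/in.
f_max = √(f_v² + f_b²) = √(2.6² + 17.68²) = 17.87 kip/in.
φr_n = 0.75 × 0.6 × 90 × (0.707 × 0.75) = 21.48 kip/in → adequate.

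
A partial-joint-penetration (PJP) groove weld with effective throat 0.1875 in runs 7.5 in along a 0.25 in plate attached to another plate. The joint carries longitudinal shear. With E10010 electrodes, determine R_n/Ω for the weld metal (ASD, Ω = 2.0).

R_n/Ω ≈ 42.2 kip

E100XX → F_EXX = 100 ksi.
Effective throat (given) t_e = 0.1875 in.
A_we = 0.1875 × 7.5 = 1.406 in².
F_nw = 0.6 F_EXX = 60 ksi.
R_n/Ω = (60 × 1.406) / 2.0 = 42.19 kip.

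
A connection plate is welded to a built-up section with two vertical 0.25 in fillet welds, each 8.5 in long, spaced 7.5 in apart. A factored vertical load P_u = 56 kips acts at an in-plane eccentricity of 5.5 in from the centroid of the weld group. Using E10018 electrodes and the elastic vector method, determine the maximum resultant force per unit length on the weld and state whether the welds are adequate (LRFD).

E100XX → F_EXX = 100 ksi.
Total weld length L_w = 17 in. Treat welds as unit-width lines.
Polar moment about centroid: J = 2[d³/12 + d(b/2)²] = 2[8.5³/12 + 8.5×3.75²] = 341.4 in³.
Direct shear f_v = P/L_w = 56 / 17 = 3.294 kip/in (vertical).
Torsion M = P·e = 56 × 5.5 = 308 kip·in.
Critical point at (x, y) = (3.75, 4.25) from centroid. f_tx = M·y/J = 3.834 kip/in; f_ty = M·x/J = 3.383 kip/in.
Resultant f_max = √[f_tx² + (f_v + f_ty)²] = √[3.834² + (3.294 + 3.383)²] = 7.7 kip/in.
Capacity per unit length: φr_n = 0.75 × 0.6 × 100 × (0.707 × 0.25) = 7.954 kip/in.
7.7 ≤ 7.954 → adequate.

f_max ≈ 7.7 kip/in; adequate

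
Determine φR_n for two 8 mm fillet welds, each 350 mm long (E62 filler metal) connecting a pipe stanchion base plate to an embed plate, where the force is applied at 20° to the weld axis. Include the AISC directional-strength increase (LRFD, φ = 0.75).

φR_n ≈ 1220 kN

E62XX → F_EXX = 620 MPa.
t_e = 0.707 × 8 = 5.656 mm; A_we = 5.656 × 700 = 3959 mm².
Directional factor: 1.0 + 0.5 sin^1.5(20°) = 1.1.
F_nw = 0.6 × 620 × 1.1 = 409.2 MPa.
φR_n = 0.75 × 409.2 × 3959 × 10⁻³ = 1215 kN.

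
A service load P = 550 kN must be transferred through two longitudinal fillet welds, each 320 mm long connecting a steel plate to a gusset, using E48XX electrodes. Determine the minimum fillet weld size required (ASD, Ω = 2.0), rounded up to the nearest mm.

w = 9 mm

E48XX → F_EXX = 480 MPa.
Total weld length L = 640 mm.
Required throat t_e = P × Ω / (0.6 F_EXX × L) = 550 × 2.0 / (0.6 × 480 × 640 × 10⁻³) = 5.968 mm.
Required leg w = t_e / 0.707 = 8.441 mm → use 9 mm.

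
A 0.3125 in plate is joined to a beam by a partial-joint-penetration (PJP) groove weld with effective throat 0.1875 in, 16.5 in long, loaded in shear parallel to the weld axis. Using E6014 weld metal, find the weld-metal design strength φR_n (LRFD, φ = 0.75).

φR_n ≈ 83.5 kips

E60XX → F_EXX = 60 ksi.
Effective throat (given) t_e = 0.1875 in.
A_we = 0.1875 × 16.5 = 3.094 in².
F_nw = 0.6 F_EXX = 36 ksi.
φR_n = 0.75 × 36 × 3.094 = 83.53 kips.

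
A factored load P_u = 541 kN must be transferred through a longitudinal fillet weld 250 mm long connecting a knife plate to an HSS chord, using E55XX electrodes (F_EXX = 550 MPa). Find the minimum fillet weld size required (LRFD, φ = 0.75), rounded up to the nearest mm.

w = 13 mm

Total weld length L = 250 mm.
Required throat t_e = P_u / (φ × 0.6 F_EXX × L) = 541 / (0.75 × 0.6 × 550 × 250 × 10⁻³) = 8.743 mm.
Required leg w = t_e / 0.707 = 12.37 mm → use 13 mm.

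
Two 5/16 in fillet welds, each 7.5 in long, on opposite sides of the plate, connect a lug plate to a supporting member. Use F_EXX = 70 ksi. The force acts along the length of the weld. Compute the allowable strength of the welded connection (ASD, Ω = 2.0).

R_n/Ω ≈ 69.6 kip

Effective throat t_e = 0.707 × 0.3125 = 0.2209 in.
Total length L = 15 in; A_we = 0.2209 × 15 = 3.314 in².
F_nw = 0.6 F_EXX = 0.6 × 70 = 42 ksi.
R_n = 42 × 3.314 = 139.2 kip; R_n/Ω = 139.2/2.0 = 69.6 kip.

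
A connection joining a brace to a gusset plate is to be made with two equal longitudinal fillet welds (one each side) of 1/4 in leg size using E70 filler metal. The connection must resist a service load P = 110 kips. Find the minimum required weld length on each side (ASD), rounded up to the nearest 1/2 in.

E70XX → F_EXX = 70 ksi.
Throat t_e = 0.707 × 0.25 = 0.1767 in.
r_n/Ω = (0.6 × 70 × 0.1767) / 2.0 = 3.712 kip/in.
L_req = P / (r_n/Ω) = 110 / 3.712 = 29.64 in total.
Per side: 29.64 / 2 = 14.82 in.
Round up → use L = 15 in on each side.

L = 15 in on each side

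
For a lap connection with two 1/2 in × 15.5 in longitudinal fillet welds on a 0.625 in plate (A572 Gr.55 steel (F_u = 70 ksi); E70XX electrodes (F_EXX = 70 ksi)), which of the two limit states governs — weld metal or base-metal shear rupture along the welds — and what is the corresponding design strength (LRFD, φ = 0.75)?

φR_n ≈ 345 kips (weld metal governs)

t_e = 0.707 × 0.5 = 0.3535 in; L = 31 in.
Weld metal: φR_n = 0.75 × 0.6 × 70 × 0.3535 × 31 = 345.2 kips.
Base metal (shear rupture): φR_n = 0.75 × 0.6 × 70 × 0.625 × 31 = 610.3 kips.
Governing: weld metal.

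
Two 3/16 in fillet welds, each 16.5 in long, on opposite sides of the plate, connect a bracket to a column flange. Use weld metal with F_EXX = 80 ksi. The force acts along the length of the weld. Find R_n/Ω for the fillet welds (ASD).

Effective throat t_e = 0.707 × 0.1875 = 0.1326 in.
Total length L = 33 in; A_we = 0.1326 × 33 = 4.375 in².
F_nw = 0.6 F_EXX = 0.6 × 80 = 48 ksi.
R_n = 48 × 4.375 = 210 kip; R_n/Ω = 210/2.0 = 105 kip.

R_n/Ω ≈ 105 kip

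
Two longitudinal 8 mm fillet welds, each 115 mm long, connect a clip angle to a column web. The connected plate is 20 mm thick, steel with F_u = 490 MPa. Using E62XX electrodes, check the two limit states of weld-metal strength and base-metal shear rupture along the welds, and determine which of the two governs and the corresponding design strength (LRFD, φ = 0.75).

E62XX → F_EXX = 620 MPa.
t_e = 0.707 × 8 = 5.656 mm; L = 230 mm.
Weld metal: φR_n = 0.75 × 0.6 × 620 × 5.656 × 230 × 10⁻³ = 362.9 kN.
Base metal (shear rupture): φR_n = 0.75 × 0.6 × 490 × 20 × 230 × 10⁻³ = 1014 kN.
Governing: weld metal.

φR_n ≈ 363 kN (weld metal governs)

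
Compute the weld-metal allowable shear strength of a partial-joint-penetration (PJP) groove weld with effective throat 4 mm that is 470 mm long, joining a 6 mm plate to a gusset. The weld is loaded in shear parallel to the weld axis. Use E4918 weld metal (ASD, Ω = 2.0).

R_n/Ω ≈ 276 kN

E49XX → F_EXX = 490 MPa.
Effective throat (given) t_e = 4 mm.
A_we = 4 × 470 = 1880 mm².
F_nw = 0.6 F_EXX = 294 MPa.
R_n/Ω = (294 × 1880) / 2.0 × 10⁻³ = 276.4 kN.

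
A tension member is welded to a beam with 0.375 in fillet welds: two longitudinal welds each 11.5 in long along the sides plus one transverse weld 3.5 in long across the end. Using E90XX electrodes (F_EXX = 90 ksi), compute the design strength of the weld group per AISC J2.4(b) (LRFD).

φR_n ≈ 285 kips

t_e = 0.707 × 0.375 = 0.2651 in.
R_nwl = 0.6 × 90 × 0.2651 × 23 = 329.3 kips (longitudinal, 2 welds).
R_nwt = 0.6 × 90 × 0.2651 × 3.5 = 50.11 kips (transverse, base value).
(i) R_nwl + R_nwt = 379.4 kips; (ii) 0.85 R_nwl + 1.5 R_nwt = 355.1 kips.
R_n = max = 379.4 kips [governs: (i)]; φR_n = 284.5 kips.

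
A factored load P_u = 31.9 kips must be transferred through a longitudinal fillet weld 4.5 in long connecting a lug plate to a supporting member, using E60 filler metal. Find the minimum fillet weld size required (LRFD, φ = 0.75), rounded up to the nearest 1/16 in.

E60XX → F_EXX = 60 ksi.
Total weld length L = 4.5 in.
Required throat t_e = P_u / (φ × 0.6 F_EXX × L) = 31.9 / (0.75 × 0.6 × 60 × 4.5) = 0.2626 in.
Required leg w = t_e / 0.707 = 0.3714 in → use 3/8 in.

w = 3/8 in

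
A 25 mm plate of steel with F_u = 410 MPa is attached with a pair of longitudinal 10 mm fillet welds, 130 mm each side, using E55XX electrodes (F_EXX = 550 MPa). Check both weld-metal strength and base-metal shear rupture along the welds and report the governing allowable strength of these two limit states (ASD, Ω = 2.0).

t_e = 0.707 × 10 = 7.07 mm; L = 260 mm.
Weld metal: R_n/Ω = (1/2.0) × 0.6 × 550 × 7.07 × 260 × 10⁻³ = 303.3 kN.
Base metal (shear rupture): R_n/Ω = (1/2.0) × 0.6 × 410 × 25 × 260 × 10⁻³ = 799.5 kN.
Governing: weld metal.

R_n/Ω ≈ 303 kN (weld metal governs)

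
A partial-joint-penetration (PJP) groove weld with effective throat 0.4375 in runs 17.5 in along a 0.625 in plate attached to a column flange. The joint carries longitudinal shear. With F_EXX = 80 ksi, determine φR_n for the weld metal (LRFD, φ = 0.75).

Effective throat (given) t_e = 0.4375 in.
A_we = 0.4375 × 17.5 = 7.656 in².
F_nw = 0.6 F_EXX = 48 ksi.
φR_n = 0.75 × 48 × 7.656 = 275.6 kip.

φR_n ≈ 276 kip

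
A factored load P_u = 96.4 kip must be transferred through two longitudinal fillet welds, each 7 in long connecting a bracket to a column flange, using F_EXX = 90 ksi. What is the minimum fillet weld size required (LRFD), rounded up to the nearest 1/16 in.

w = 1/4 in

Total weld length L = 14 in.
Required throat t_e = P_u / (φ × 0.6 F_EXX × L) = 96.4 / (0.75 × 0.6 × 90 × 14) = 0.17 in.
Required leg w = t_e / 0.707 = 0.2405 in → use 1/4 in.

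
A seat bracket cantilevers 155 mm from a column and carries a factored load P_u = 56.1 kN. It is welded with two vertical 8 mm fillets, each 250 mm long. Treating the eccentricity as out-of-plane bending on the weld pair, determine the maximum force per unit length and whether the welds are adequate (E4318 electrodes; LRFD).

E43XX → F_EXX = 430 MPa.
L_w = 2 × 250 = 500 mm; section modulus (unit throat) S = 2 × L²/6 = 20830 mm².
Direct shear f_v = P/L_w = 56.1×10³/500 = 112.2 N/mm.
Moment M = P × e = 56.1×10³ × 155 = 8695500 N·mm; bending f_b = M/S = 417.4 N/mm.
f_max = √(f_v² + f_b²) = √(112.2² + 417.4²) = 432.2 N/mm.
φr_n = 0.75 × 0.6 × 430 × (0.707 × 8) = 1094 N/mm → adequate.

f_max ≈ 432 N/mm; adequate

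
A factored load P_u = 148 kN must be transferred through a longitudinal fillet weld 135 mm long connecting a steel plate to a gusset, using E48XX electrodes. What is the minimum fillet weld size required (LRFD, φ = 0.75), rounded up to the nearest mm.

w = 8 mm

E48XX → F_EXX = 480 MPa.
Total weld length L = 135 mm.
Required throat t_e = P_u / (φ × 0.6 F_EXX × L) = 148 / (0.75 × 0.6 × 480 × 135 × 10⁻³) = 5.075 mm.
Required leg w = t_e / 0.707 = 7.179 mm → use 8 mm.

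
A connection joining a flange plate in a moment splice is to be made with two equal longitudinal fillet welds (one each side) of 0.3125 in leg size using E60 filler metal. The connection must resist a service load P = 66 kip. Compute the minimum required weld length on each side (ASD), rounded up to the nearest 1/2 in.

L = 8.5 in on each side

E60XX → F_EXX = 60 ksi.
Throat t_e = 0.707 × 0.3125 = 0.2209 in.
r_n/Ω = (0.6 × 60 × 0.2209) / 2.0 = 3.977 kip/in.
L_req = P / (r_n/Ω) = 66 / 3.977 = 16.6 in total.
Per side: 16.6 / 2 = 8.298 in.
Round up → use L = 8.5 in on each side.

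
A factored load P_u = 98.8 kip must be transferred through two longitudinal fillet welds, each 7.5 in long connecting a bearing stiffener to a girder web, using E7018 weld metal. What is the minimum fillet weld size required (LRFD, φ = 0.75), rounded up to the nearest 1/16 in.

w = 5/16 in

E70XX → F_EXX = 70 ksi.
Total weld length L = 15 in.
Required throat t_e = P_u / (φ × 0.6 F_EXX × L) = 98.8 / (0.75 × 0.6 × 70 × 15) = 0.2091 in.
Required leg w = t_e / 0.707 = 0.2958 in → use 5/16 in.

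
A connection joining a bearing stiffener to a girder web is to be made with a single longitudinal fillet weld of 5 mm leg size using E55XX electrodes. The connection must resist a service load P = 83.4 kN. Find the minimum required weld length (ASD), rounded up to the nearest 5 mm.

E55XX → F_EXX = 550 MPa.
Throat t_e = 0.707 × 5 = 3.535 mm.
r_n/Ω = (0.6 × 550 × 3.535) / 2.0 = 583.3 N/mm = 0.5833 kN/mm.
L_req = P / (r_n/Ω) = 83.4 / 0.5833 = 143 mm total.
Round up → use L = 145 mm.

L = 145 mm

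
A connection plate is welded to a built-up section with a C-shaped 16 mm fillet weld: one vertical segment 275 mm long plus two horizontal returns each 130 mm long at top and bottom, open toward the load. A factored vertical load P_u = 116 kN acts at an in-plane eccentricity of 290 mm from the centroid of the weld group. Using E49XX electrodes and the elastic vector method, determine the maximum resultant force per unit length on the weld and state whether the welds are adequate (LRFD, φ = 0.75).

E49XX → F_EXX = 490 MPa.
Total weld length L_w = 535 mm. Treat welds as unit-width lines.
Centroid: x̄ = 2×130×65 / 535 = 31.59 mm from the vertical weld.
Polar moment about centroid: J = I_x + I_y = [275³/12 + 2×130×137.5²] + [275×31.59² + 2(130³/12 + 130×33.41²)] = 7580000 mm³.
Direct shear f_v = P/L_w = 116×10³ / 535 = 216.8 N/mm (vertical).
Torsion M = P·e = 116×10³ × 290 = 33640000 N·mm.
Critical point at (x, y) = (98.41, 137.5) from centroid. f_tx = M·y/J = 610.3 N/mm; f_ty = M·x/J = 436.8 N/mm.
Resultant f_max = √[f_tx² + (f_v + f_ty)²] = √[610.3² + (216.8 + 436.8)²] = 894.2 N/mm.
Capacity per unit length: φr_n = 0.75 × 0.6 × 490 × (0.707 × 16) = 2494 N/mm.
894.2 ≤ 2494 → adequate.

f_max ≈ 894 N/mm; adequate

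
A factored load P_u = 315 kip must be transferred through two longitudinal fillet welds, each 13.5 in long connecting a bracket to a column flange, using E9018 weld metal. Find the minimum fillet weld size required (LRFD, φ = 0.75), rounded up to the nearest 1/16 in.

E90XX → F_EXX = 90 ksi.
Total weld length L = 27 in.
Required throat t_e = P_u / (φ × 0.6 F_EXX × L) = 315 / (0.75 × 0.6 × 90 × 27) = 0.2881 in.
Required leg w = t_e / 0.707 = 0.4074 in → use 7/16 in.

w = 7/16 in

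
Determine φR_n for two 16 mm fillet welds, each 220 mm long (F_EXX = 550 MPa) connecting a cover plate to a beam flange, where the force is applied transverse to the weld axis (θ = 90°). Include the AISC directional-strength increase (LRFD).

φR_n ≈ 1850 kN

t_e = 0.707 × 16 = 11.31 mm; A_we = 11.31 × 440 = 4977 mm².
Directional factor: 1.0 + 0.5 sin^1.5(90°) = 1.5.
F_nw = 0.6 × 550 × 1.5 = 495 MPa.
φR_n = 0.75 × 495 × 4977 × 10⁻³ = 1848 kN.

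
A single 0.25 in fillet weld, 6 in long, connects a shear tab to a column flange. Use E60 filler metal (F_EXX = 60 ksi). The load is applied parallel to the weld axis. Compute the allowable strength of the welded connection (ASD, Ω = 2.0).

Effective throat t_e = 0.707 × 0.25 = 0.1767 in.
Total length L = 6 in; A_we = 0.1767 × 6 = 1.06 in².
F_nw = 0.6 F_EXX = 0.6 × 60 = 36 ksi.
R_n = 36 × 1.06 = 38.18 kips; R_n/Ω = 38.18/2.0 = 19.09 kips.

R_n/Ω ≈ 19.1 kips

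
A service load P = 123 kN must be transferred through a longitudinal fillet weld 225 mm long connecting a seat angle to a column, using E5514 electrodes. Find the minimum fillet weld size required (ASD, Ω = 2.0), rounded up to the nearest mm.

w = 5 mm

E55XX → F_EXX = 550 MPa.
Total weld length L = 225 mm.
Required throat t_e = P × Ω / (0.6 F_EXX × L) = 123 × 2.0 / (0.6 × 550 × 225 × 10⁻³) = 3.313 mm.
Required leg w = t_e / 0.707 = 4.686 mm → use 5 mm.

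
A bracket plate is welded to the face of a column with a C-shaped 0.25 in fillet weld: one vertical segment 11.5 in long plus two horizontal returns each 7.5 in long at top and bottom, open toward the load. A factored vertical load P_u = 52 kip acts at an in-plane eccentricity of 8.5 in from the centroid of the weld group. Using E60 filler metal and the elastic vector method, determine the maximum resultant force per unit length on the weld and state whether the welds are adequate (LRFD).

f_max ≈ 5.95 kip/in; NOT adequate

E60XX → F_EXX = 60 ksi.
Total weld length L_w = 26.5 in. Treat welds as unit-width lines.
Centroid: x̄ = 2×7.5×3.75 / 26.5 = 2.123 in from the vertical weld.
Polar moment about centroid: J = I_x + I_y = [11.5³/12 + 2×7.5×5.75²] + [11.5×2.123² + 2(7.5³/12 + 7.5×1.627²)] = 784.5 in³.
Direct shear f_v = P/L_w = 52 / 26.5 = 1.962 kip/in (vertical).
Torsion M = P·e = 52 × 8.5 = 442 kip·in.
Critical point at (x, y) = (5.377, 5.75) from centroid. f_tx = M·y/J = 3.24 kip/in; f_ty = M·x/J = 3.03 kip/in.
Resultant f_max = √[f_tx² + (f_v + f_ty)²] = √[3.24² + (1.962 + 3.03)²] = 5.951 kip/in.
Capacity per unit length: φr_n = 0.75 × 0.6 × 60 × (0.707 × 0.25) = 4.772 kip/in.
5.951 > 4.772 → NOT adequate.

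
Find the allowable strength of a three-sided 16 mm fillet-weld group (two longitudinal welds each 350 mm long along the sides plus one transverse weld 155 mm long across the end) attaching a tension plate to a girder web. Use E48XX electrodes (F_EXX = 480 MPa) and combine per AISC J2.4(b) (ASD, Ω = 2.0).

t_e = 0.707 × 16 = 11.31 mm.
R_nwl = 0.6 × 480 × 11.31 × 700 × 10⁻³ = 2280 kN (longitudinal, 2 welds).
R_nwt = 0.6 × 480 × 11.31 × 155 × 10⁻³ = 505 kN (transverse, base value).
(i) R_nwl + R_nwt = 2785 kN; (ii) 0.85 R_nwl + 1.5 R_nwt = 2696 kN.
R_n = max = 2785 kN [governs: (i)]; R_n/Ω = 1393 kN.

R_n/Ω ≈ 1390 kN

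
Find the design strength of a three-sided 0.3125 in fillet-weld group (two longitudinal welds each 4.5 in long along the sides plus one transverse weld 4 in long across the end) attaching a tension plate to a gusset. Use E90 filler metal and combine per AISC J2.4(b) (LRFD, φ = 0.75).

φR_n ≈ 122 kip

E90XX → F_EXX = 90 ksi.
t_e = 0.707 × 0.3125 = 0.2209 in.
R_nwl = 0.6 × 90 × 0.2209 × 9 = 107.4 kip (longitudinal, 2 welds).
R_nwt = 0.6 × 90 × 0.2209 × 4 = 47.72 kip (transverse, base value).
(i) R_nwl + R_nwt = 155.1 kip; (ii) 0.85 R_nwl + 1.5 R_nwt = 162.9 kip.
R_n = max = 162.9 kip [governs: (ii)]; φR_n = 122.1 kip.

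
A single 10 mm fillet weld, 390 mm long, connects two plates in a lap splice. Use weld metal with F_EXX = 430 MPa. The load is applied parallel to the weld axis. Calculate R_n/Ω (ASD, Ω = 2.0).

Effective throat t_e = 0.707 × 10 = 7.07 mm.
Total length L = 390 mm; A_we = 7.07 × 390 = 2757 mm².
F_nw = 0.6 F_EXX = 0.6 × 430 = 258 MPa.
R_n = 258 × 2757 × 10⁻³ = 711.4 kN; R_n/Ω = 711.4/2.0 = 355.7 kN.

R_n/Ω ≈ 356 kN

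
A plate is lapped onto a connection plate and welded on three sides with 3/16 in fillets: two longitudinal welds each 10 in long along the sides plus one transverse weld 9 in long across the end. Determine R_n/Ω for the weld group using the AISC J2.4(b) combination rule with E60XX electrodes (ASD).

R_n/Ω ≈ 72.8 kips

E60XX → F_EXX = 60 ksi.
t_e = 0.707 × 0.1875 = 0.1326 in.
R_nwl = 0.6 × 60 × 0.1326 × 20 = 95.44 kips (longitudinal, 2 welds).
R_nwt = 0.6 × 60 × 0.1326 × 9 = 42.95 kips (transverse, base value).
(i) R_nwl + R_nwt = 138.4 kips; (ii) 0.85 R_nwl + 1.5 R_nwt = 145.6 kips.
R_n = max = 145.6 kips [governs: (ii)]; R_n/Ω = 72.78 kips.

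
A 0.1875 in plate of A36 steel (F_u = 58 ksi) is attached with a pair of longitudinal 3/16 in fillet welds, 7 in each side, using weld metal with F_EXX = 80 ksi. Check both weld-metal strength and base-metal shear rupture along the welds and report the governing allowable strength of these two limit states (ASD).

R_n/Ω ≈ 44.5 kips (weld metal governs)

t_e = 0.707 × 0.1875 = 0.1326 in; L = 14 in.
Weld metal: R_n/Ω = (1/2.0) × 0.6 × 80 × 0.1326 × 14 = 44.54 kips.
Base metal (shear rupture): R_n/Ω = (1/2.0) × 0.6 × 58 × 0.1875 × 14 = 45.67 kips.
Governing: weld metal.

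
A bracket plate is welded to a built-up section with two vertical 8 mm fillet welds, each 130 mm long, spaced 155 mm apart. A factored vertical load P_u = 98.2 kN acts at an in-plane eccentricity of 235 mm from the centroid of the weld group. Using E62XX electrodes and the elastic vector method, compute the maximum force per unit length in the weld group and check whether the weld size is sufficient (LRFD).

f_max ≈ 1520 N/mm; adequate

E62XX → F_EXX = 620 MPa.
Total weld length L_w = 260 mm. Treat welds as unit-width lines.
Polar moment about centroid: J = 2[d³/12 + d(b/2)²] = 2[130³/12 + 130×77.5²] = 1928000 mm³.
Direct shear f_v = P/L_w = 98.2×10³ / 260 = 377.7 N/mm (vertical).
Torsion M = P·e = 98.2×10³ × 235 = 23077000 N·mm.
Critical point at (x, y) = (77.5, 65) from centroid. f_tx = M·y/J = 778.1 N/mm; f_ty = M·x/J = 927.7 N/mm.
Resultant f_max = √[f_tx² + (f_v + f_ty)²] = √[778.1² + (377.7 + 927.7)²] = 1520 N/mm.
Capacity per unit length: φr_n = 0.75 × 0.6 × 620 × (0.707 × 8) = 1578 N/mm.
1520 ≤ 1578 → adequate.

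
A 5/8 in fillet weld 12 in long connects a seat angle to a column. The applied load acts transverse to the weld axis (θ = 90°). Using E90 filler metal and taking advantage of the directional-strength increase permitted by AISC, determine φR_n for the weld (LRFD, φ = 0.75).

φR_n ≈ 322 kips

E90XX → F_EXX = 90 ksi.
t_e = 0.707 × 0.625 = 0.4419 in; A_we = 0.4419 × 12 = 5.302 in².
Directional factor: 1.0 + 0.5 sin^1.5(90°) = 1.5.
F_nw = 0.6 × 90 × 1.5 = 81 ksi.
φR_n = 0.75 × 81 × 5.302 = 322.1 kips.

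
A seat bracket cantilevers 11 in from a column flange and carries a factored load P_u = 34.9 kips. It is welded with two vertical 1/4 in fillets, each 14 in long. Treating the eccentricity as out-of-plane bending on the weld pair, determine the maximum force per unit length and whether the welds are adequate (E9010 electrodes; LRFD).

f_max ≈ 6.01 kip/in; adequate

E90XX → F_EXX = 90 ksi.
L_w = 2 × 14 = 28 in; section modulus (unit throat) S = 2 × L²/6 = 65.33 in².
Direct shear f_v = P/L_w = 34.9/28 = 1.246 kip/in.
Moment M = P × e = 34.9 × 11 = 383.9 kip·in; bending f_b = M/S = 5.876 kip/in.
f_max = √(f_v² + f_b²) = √(1.246² + 5.876²) = 6.007 kip/in.
φr_n = 0.75 × 0.6 × 90 × (0.707 × 0.25) = 7.158 kip/in → adequate.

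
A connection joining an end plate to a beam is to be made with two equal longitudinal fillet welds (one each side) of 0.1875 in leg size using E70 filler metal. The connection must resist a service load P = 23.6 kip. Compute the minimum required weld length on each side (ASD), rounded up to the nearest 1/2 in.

L = 4.5 in on each side

E70XX → F_EXX = 70 ksi.
Throat t_e = 0.707 × 0.1875 = 0.1326 in.
r_n/Ω = (0.6 × 70 × 0.1326) / 2.0 = 2.784 kip/in.
L_req = P / (r_n/Ω) = 23.6 / 2.784 = 8.478 in total.
Per side: 8.478 / 2 = 4.239 in.
Round up → use L = 4.5 in on each side.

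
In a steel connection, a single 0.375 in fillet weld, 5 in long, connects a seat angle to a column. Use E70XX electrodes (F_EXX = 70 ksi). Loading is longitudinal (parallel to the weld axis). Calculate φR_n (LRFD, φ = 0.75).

Effective throat t_e = 0.707 × 0.375 = 0.2651 in.
Total length L = 5 in; A_we = 0.2651 × 5 = 1.326 in².
F_nw = 0.6 F_EXX = 0.6 × 70 = 42 ksi.
φR_n = 0.75 × 42 × 1.326 = 41.76 kips.

φR_n ≈ 41.8 kips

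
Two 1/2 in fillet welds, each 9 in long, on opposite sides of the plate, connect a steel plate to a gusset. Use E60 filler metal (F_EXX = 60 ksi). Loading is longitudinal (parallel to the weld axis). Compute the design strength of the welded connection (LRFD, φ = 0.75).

φR_n ≈ 172 kip

Effective throat t_e = 0.707 × 0.5 = 0.3535 in.
Total length L = 18 in; A_we = 0.3535 × 18 = 6.363 in².
F_nw = 0.6 F_EXX = 0.6 × 60 = 36 ksi.
φR_n = 0.75 × 36 × 6.363 = 171.8 kip.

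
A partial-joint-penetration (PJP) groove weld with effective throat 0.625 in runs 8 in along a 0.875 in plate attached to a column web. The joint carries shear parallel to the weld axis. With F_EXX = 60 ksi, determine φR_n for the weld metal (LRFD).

φR_n ≈ 135 kip

Effective throat (given) t_e = 0.625 in.
A_we = 0.625 × 8 = 5 in².
F_nw = 0.6 F_EXX = 36 ksi.
φR_n = 0.75 × 36 × 5 = 135 kip.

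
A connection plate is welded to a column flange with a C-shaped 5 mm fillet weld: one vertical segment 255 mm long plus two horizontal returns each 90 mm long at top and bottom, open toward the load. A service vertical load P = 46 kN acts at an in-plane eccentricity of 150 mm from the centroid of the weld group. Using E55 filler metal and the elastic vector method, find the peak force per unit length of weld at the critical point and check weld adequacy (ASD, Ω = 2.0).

E55XX → F_EXX = 550 MPa.
Total weld length L_w = 435 mm. Treat welds as unit-width lines.
Centroid: x̄ = 2×90×45 / 435 = 18.62 mm from the vertical weld.
Polar moment about centroid: J = I_x + I_y = [255³/12 + 2×90×127.5²] + [255×18.62² + 2(90³/12 + 90×26.38²)] = 4643000 mm³.
Direct shear f_v = P/L_w = 46×10³ / 435 = 105.7 N/mm (vertical).
Torsion M = P·e = 46×10³ × 150 = 6900000 N·mm.
Critical point at (x, y) = (71.38, 127.5) from centroid. f_tx = M·y/J = 189.5 N/mm; f_ty = M·x/J = 106.1 N/mm.
Resultant f_max = √[f_tx² + (f_v + f_ty)²] = √[189.5² + (105.7 + 106.1)²] = 284.2 N/mm.
Capacity per unit length: r_n/Ω = (1/2.0) × 0.6 × 550 × (0.707 × 5) = 583.3 N/mm.
284.2 ≤ 583.3 → adequate.

f_max ≈ 284 N/mm; adequate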